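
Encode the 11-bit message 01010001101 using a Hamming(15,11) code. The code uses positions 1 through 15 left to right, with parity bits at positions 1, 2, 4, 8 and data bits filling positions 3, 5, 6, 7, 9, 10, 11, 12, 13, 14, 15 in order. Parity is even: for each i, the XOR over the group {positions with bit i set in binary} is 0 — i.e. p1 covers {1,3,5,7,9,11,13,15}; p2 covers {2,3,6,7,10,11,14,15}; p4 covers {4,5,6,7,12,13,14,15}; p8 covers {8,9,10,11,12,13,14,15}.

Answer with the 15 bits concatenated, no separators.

Place data at non-parity positions: p1 p2 0 p4 1 0 1 p8 0 0 0 1 1 0 1
p1 (pos 1,3,5,7,9,11,13,15): XOR of data positions = 0⊕1⊕1⊕0⊕0⊕1⊕1 = 0
p2 (pos 2,3,6,7,10,11,14,15): XOR of data positions = 0⊕0⊕1⊕0⊕0⊕0⊕1 = 0
p4 (pos 4,5,6,7,12,13,14,15): XOR of data positions = 1⊕0⊕1⊕1⊕1⊕0⊕1 = 1
p8 (pos 8,9,10,11,12,13,14,15): XOR of data positions = 0⊕0⊕0⊕1⊕1⊕0⊕1 = 1
Codeword: 000110110001101

000110110001101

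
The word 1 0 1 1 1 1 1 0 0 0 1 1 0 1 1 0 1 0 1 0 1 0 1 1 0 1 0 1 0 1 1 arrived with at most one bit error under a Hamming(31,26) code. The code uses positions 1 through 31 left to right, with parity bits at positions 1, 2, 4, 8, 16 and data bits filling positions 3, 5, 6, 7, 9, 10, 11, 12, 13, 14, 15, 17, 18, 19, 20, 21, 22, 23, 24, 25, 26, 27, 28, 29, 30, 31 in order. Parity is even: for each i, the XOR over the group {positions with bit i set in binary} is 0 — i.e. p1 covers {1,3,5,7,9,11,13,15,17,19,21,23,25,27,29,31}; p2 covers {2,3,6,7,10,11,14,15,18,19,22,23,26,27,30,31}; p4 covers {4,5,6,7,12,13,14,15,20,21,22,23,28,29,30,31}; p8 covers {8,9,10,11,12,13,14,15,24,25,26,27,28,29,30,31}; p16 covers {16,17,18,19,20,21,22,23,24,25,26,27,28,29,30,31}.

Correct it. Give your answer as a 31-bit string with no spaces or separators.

1011111000110110101010110111011

s1 (pos 1,3,5,7,9,11,13,15,17,19,21,23,25,27,29,31): 1⊕1⊕1⊕1⊕0⊕1⊕0⊕1⊕1⊕1⊕1⊕1⊕0⊕0⊕0⊕1 = 1
s2 (pos 2,3,6,7,10,11,14,15,18,19,22,23,26,27,30,31): 0⊕1⊕1⊕1⊕0⊕1⊕1⊕1⊕0⊕1⊕0⊕1⊕1⊕0⊕1⊕1 = 1
s4 (pos 4,5,6,7,12,13,14,15,20,21,22,23,28,29,30,31): 1⊕1⊕1⊕1⊕1⊕0⊕1⊕1⊕0⊕1⊕0⊕1⊕1⊕0⊕1⊕1 = 0
s8 (pos 8,9,10,11,12,13,14,15,24,25,26,27,28,29,30,31): 0⊕0⊕0⊕1⊕1⊕0⊕1⊕1⊕1⊕0⊕1⊕0⊕1⊕0⊕1⊕1 = 1
s16 (pos 16,17,18,19,20,21,22,23,24,25,26,27,28,29,30,31): 0⊕1⊕0⊕1⊕0⊕1⊕0⊕1⊕1⊕0⊕1⊕0⊕1⊕0⊕1⊕1 = 1
Syndrome s16…s1 = 11011 → error at position 27.
Flip position 27: 1011111000110110101010110101011 → 1011111000110110101010110111011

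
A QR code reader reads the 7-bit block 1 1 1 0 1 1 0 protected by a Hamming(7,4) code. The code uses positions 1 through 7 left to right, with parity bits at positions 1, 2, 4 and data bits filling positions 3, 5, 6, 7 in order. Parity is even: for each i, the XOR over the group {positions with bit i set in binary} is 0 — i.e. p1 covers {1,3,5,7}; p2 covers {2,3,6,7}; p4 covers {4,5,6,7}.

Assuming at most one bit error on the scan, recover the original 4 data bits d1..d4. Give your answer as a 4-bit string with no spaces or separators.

0110

s1 (pos 1,3,5,7): 1⊕1⊕1⊕0 = 1
s2 (pos 2,3,6,7): 1⊕1⊕1⊕0 = 1
s4 (pos 4,5,6,7): 0⊕1⊕1⊕0 = 0
Syndrome s4…s1 = 011 → error at position 3.
Flip position 3: 1110110 → 1100110
Read data bits from positions 3,5,6,7: 0110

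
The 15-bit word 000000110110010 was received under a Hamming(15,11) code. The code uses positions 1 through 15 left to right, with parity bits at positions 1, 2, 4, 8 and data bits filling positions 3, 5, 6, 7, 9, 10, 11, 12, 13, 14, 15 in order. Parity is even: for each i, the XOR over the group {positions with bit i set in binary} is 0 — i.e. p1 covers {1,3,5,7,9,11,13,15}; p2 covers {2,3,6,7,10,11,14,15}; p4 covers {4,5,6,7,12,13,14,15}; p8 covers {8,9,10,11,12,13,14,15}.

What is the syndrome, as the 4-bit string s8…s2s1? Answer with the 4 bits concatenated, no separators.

0000

s1 (pos 1,3,5,7,9,11,13,15): 0⊕0⊕0⊕1⊕0⊕1⊕0⊕0 = 0
s2 (pos 2,3,6,7,10,11,14,15): 0⊕0⊕0⊕1⊕1⊕1⊕1⊕0 = 0
s4 (pos 4,5,6,7,12,13,14,15): 0⊕0⊕0⊕1⊕0⊕0⊕1⊕0 = 0
s8 (pos 8,9,10,11,12,13,14,15): 1⊕0⊕1⊕1⊕0⊕0⊕1⊕0 = 0
Syndrome s8…s1 = 0000 → no error.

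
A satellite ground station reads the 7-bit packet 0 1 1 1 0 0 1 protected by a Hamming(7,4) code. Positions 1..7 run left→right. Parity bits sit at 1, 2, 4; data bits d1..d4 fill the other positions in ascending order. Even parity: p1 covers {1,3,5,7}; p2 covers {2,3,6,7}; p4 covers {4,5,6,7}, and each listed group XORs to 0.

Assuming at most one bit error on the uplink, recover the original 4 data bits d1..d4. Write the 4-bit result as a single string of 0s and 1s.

1001

s1 (pos 1,3,5,7): 0⊕1⊕0⊕1 = 0
s2 (pos 2,3,6,7): 1⊕1⊕0⊕1 = 1
s4 (pos 4,5,6,7): 1⊕0⊕0⊕1 = 0
Syndrome s4…s1 = 010 → error at position 2.
Flip position 2: 0111001 → 0011001
Read data bits from positions 3,5,6,7: 1001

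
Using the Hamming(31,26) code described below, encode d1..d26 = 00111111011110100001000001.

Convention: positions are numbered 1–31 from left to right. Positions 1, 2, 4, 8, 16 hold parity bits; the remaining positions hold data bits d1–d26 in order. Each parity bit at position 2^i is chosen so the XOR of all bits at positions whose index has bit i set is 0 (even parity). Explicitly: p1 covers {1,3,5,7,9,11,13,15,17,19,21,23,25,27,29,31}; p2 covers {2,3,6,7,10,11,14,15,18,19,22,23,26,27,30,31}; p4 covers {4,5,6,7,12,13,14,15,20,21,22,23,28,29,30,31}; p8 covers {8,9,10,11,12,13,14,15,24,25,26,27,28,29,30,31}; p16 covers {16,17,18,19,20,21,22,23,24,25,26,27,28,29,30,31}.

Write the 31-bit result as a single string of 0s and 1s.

Place data at non-parity positions: p1 p2 0 p4 0 1 1 p8 1 1 1 1 0 1 1 p16 1 1 0 1 0 0 0 0 1 0 0 0 0 0 1
p1 (pos 1,3,5,7,9,11,13,15,17,19,21,23,25,27,29,31): XOR of data positions = 0⊕0⊕1⊕1⊕1⊕0⊕1⊕1⊕0⊕0⊕0⊕1⊕0⊕0⊕1 = 1
p2 (pos 2,3,6,7,10,11,14,15,18,19,22,23,26,27,30,31): XOR of data positions = 0⊕1⊕1⊕1⊕1⊕1⊕1⊕1⊕0⊕0⊕0⊕0⊕0⊕0⊕1 = 0
p4 (pos 4,5,6,7,12,13,14,15,20,21,22,23,28,29,30,31): XOR of data positions = 0⊕1⊕1⊕1⊕0⊕1⊕1⊕1⊕0⊕0⊕0⊕0⊕0⊕0⊕1 = 1
p8 (pos 8,9,10,11,12,13,14,15,24,25,26,27,28,29,30,31): XOR of data positions = 1⊕1⊕1⊕1⊕0⊕1⊕1⊕0⊕1⊕0⊕0⊕0⊕0⊕0⊕1 = 0
p16 (pos 16,17,18,19,20,21,22,23,24,25,26,27,28,29,30,31): XOR of data positions = 1⊕1⊕0⊕1⊕0⊕0⊕0⊕0⊕1⊕0⊕0⊕0⊕0⊕0⊕1 = 1
Codeword: 1001011011110111110100001000001

1001011011110111110100001000001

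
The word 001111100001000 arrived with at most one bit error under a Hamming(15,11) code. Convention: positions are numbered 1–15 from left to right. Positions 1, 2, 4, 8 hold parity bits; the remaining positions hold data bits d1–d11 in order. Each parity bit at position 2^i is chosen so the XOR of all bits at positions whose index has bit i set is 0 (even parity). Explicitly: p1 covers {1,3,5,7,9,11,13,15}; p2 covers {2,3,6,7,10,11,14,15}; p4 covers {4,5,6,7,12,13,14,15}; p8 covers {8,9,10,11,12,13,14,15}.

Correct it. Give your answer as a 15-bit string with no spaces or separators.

s1 (pos 1,3,5,7,9,11,13,15): 0⊕1⊕1⊕1⊕0⊕0⊕0⊕0 = 1
s2 (pos 2,3,6,7,10,11,14,15): 0⊕1⊕1⊕1⊕0⊕0⊕0⊕0 = 1
s4 (pos 4,5,6,7,12,13,14,15): 1⊕1⊕1⊕1⊕1⊕0⊕0⊕0 = 1
s8 (pos 8,9,10,11,12,13,14,15): 0⊕0⊕0⊕0⊕1⊕0⊕0⊕0 = 1
Syndrome s8…s1 = 1111 → error at position 15.
Flip position 15: 001111100001000 → 001111100001001

001111100001001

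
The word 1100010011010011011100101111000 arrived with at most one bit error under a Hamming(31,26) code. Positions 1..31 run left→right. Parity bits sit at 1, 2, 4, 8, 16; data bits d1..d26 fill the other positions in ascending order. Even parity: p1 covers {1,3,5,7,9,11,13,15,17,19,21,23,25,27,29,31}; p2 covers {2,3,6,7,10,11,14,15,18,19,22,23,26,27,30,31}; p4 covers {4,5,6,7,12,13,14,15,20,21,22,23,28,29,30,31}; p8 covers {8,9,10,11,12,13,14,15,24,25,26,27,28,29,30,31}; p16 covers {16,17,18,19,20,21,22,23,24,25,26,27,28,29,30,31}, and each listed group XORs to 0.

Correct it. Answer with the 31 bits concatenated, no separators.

1100010011010011010100101111000

s1 (pos 1,3,5,7,9,11,13,15,17,19,21,23,25,27,29,31): 1⊕0⊕0⊕0⊕1⊕0⊕0⊕1⊕0⊕1⊕0⊕1⊕1⊕1⊕0⊕0 = 1
s2 (pos 2,3,6,7,10,11,14,15,18,19,22,23,26,27,30,31): 1⊕0⊕1⊕0⊕1⊕0⊕0⊕1⊕1⊕1⊕0⊕1⊕1⊕1⊕0⊕0 = 1
s4 (pos 4,5,6,7,12,13,14,15,20,21,22,23,28,29,30,31): 0⊕0⊕1⊕0⊕1⊕0⊕0⊕1⊕1⊕0⊕0⊕1⊕1⊕0⊕0⊕0 = 0
s8 (pos 8,9,10,11,12,13,14,15,24,25,26,27,28,29,30,31): 0⊕1⊕1⊕0⊕1⊕0⊕0⊕1⊕0⊕1⊕1⊕1⊕1⊕0⊕0⊕0 = 0
s16 (pos 16,17,18,19,20,21,22,23,24,25,26,27,28,29,30,31): 1⊕0⊕1⊕1⊕1⊕0⊕0⊕1⊕0⊕1⊕1⊕1⊕1⊕0⊕0⊕0 = 1
Syndrome s16…s1 = 10011 → error at position 19.
Flip position 19: 1100010011010011011100101111000 → 1100010011010011010100101111000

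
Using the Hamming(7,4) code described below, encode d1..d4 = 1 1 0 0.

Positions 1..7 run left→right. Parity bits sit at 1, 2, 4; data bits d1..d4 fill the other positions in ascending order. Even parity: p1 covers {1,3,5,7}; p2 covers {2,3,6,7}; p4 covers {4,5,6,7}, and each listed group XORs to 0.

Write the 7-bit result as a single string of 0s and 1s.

Place data at non-parity positions: p1 p2 1 p4 1 0 0
p1 (pos 1,3,5,7): XOR of data positions = 1⊕1⊕0 = 0
p2 (pos 2,3,6,7): XOR of data positions = 1⊕0⊕0 = 1
p4 (pos 4,5,6,7): XOR of data positions = 1⊕0⊕0 = 1
Codeword: 0111100

0111100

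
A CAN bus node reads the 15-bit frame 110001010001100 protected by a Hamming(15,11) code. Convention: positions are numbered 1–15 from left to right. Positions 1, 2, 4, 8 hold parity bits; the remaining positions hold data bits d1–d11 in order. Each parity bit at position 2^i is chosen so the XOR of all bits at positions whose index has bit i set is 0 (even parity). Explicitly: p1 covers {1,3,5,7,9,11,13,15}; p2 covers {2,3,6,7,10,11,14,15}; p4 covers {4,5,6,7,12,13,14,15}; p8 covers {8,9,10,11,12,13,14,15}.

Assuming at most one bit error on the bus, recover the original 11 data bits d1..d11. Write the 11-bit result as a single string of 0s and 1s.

s1 (pos 1,3,5,7,9,11,13,15): 1⊕0⊕0⊕0⊕0⊕0⊕1⊕0 = 0
s2 (pos 2,3,6,7,10,11,14,15): 1⊕0⊕1⊕0⊕0⊕0⊕0⊕0 = 0
s4 (pos 4,5,6,7,12,13,14,15): 0⊕0⊕1⊕0⊕1⊕1⊕0⊕0 = 1
s8 (pos 8,9,10,11,12,13,14,15): 1⊕0⊕0⊕0⊕1⊕1⊕0⊕0 = 1
Syndrome s8…s1 = 1100 → error at position 12.
Flip position 12: 110001010001100 → 110001010000100
Read data bits from positions 3,5,6,7,9,10,11,12,13,14,15: 00100000100

00100000100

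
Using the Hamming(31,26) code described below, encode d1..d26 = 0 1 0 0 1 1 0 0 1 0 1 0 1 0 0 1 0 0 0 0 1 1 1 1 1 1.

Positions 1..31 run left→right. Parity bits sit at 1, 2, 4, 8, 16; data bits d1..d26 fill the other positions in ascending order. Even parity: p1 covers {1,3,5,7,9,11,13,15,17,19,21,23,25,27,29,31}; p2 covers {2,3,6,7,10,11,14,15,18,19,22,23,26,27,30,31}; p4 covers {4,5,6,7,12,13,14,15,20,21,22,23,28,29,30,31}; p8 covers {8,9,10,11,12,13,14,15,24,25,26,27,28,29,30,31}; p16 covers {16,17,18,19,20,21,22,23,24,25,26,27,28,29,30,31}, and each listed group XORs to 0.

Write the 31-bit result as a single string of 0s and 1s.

Place data at non-parity positions: p1 p2 0 p4 1 0 0 p8 1 1 0 0 1 0 1 p16 0 1 0 0 1 0 0 0 0 1 1 1 1 1 1
p1 (pos 1,3,5,7,9,11,13,15,17,19,21,23,25,27,29,31): XOR of data positions = 0⊕1⊕0⊕1⊕0⊕1⊕1⊕0⊕0⊕1⊕0⊕0⊕1⊕1⊕1 = 0
p2 (pos 2,3,6,7,10,11,14,15,18,19,22,23,26,27,30,31): XOR of data positions = 0⊕0⊕0⊕1⊕0⊕0⊕1⊕1⊕0⊕0⊕0⊕1⊕1⊕1⊕1 = 1
p4 (pos 4,5,6,7,12,13,14,15,20,21,22,23,28,29,30,31): XOR of data positions = 1⊕0⊕0⊕0⊕1⊕0⊕1⊕0⊕1⊕0⊕0⊕1⊕1⊕1⊕1 = 0
p8 (pos 8,9,10,11,12,13,14,15,24,25,26,27,28,29,30,31): XOR of data positions = 1⊕1⊕0⊕0⊕1⊕0⊕1⊕0⊕0⊕1⊕1⊕1⊕1⊕1⊕1 = 0
p16 (pos 16,17,18,19,20,21,22,23,24,25,26,27,28,29,30,31): XOR of data positions = 0⊕1⊕0⊕0⊕1⊕0⊕0⊕0⊕0⊕1⊕1⊕1⊕1⊕1⊕1 = 0
Codeword: 0100100011001010010010000111111

0100100011001010010010000111111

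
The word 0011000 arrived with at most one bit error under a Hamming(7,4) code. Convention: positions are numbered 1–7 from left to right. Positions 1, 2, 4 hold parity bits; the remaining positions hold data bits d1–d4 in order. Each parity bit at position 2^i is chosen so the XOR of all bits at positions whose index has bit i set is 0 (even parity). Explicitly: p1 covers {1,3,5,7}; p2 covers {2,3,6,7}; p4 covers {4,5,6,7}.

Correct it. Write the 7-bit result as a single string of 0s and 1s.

s1 (pos 1,3,5,7): 0⊕1⊕0⊕0 = 1
s2 (pos 2,3,6,7): 0⊕1⊕0⊕0 = 1
s4 (pos 4,5,6,7): 1⊕0⊕0⊕0 = 1
Syndrome s4…s1 = 111 → error at position 7.
Flip position 7: 0011000 → 0011001

0011001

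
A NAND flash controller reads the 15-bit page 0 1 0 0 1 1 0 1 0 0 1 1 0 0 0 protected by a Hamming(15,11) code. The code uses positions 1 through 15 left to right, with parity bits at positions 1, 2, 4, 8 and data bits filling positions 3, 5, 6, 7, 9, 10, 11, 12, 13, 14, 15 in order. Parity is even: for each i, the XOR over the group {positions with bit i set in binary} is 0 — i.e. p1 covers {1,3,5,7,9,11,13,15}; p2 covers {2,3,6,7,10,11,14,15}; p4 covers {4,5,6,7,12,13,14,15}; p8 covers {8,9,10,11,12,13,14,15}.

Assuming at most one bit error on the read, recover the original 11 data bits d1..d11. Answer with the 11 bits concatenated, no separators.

s1 (pos 1,3,5,7,9,11,13,15): 0⊕0⊕1⊕0⊕0⊕1⊕0⊕0 = 0
s2 (pos 2,3,6,7,10,11,14,15): 1⊕0⊕1⊕0⊕0⊕1⊕0⊕0 = 1
s4 (pos 4,5,6,7,12,13,14,15): 0⊕1⊕1⊕0⊕1⊕0⊕0⊕0 = 1
s8 (pos 8,9,10,11,12,13,14,15): 1⊕0⊕0⊕1⊕1⊕0⊕0⊕0 = 1
Syndrome s8…s1 = 1110 → error at position 14.
Flip position 14: 010011010011000 → 010011010011010
Read data bits from positions 3,5,6,7,9,10,11,12,13,14,15: 01100011010

01100011010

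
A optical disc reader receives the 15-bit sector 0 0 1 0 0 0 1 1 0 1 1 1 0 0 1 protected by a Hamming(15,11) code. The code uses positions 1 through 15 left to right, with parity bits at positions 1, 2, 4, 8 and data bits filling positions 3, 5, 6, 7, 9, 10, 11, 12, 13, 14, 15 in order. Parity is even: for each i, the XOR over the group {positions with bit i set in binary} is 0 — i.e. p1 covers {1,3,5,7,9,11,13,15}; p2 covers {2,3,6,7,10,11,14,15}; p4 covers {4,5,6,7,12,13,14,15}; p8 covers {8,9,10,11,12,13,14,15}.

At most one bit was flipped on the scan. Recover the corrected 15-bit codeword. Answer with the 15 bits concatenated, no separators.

001000110111011

s1 (pos 1,3,5,7,9,11,13,15): 0⊕1⊕0⊕1⊕0⊕1⊕0⊕1 = 0
s2 (pos 2,3,6,7,10,11,14,15): 0⊕1⊕0⊕1⊕1⊕1⊕0⊕1 = 1
s4 (pos 4,5,6,7,12,13,14,15): 0⊕0⊕0⊕1⊕1⊕0⊕0⊕1 = 1
s8 (pos 8,9,10,11,12,13,14,15): 1⊕0⊕1⊕1⊕1⊕0⊕0⊕1 = 1
Syndrome s8…s1 = 1110 → error at position 14.
Flip position 14: 001000110111001 → 001000110111011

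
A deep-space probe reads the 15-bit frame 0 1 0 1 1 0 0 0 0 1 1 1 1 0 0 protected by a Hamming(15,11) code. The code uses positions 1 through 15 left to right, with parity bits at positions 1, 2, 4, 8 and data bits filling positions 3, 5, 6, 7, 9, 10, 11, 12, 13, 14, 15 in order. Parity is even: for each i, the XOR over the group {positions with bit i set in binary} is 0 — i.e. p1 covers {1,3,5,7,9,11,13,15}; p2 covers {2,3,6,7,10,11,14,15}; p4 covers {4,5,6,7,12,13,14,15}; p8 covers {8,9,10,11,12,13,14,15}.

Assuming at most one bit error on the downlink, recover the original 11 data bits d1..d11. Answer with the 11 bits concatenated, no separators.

11000111100

s1 (pos 1,3,5,7,9,11,13,15): 0⊕0⊕1⊕0⊕0⊕1⊕1⊕0 = 1
s2 (pos 2,3,6,7,10,11,14,15): 1⊕0⊕0⊕0⊕1⊕1⊕0⊕0 = 1
s4 (pos 4,5,6,7,12,13,14,15): 1⊕1⊕0⊕0⊕1⊕1⊕0⊕0 = 0
s8 (pos 8,9,10,11,12,13,14,15): 0⊕0⊕1⊕1⊕1⊕1⊕0⊕0 = 0
Syndrome s8…s1 = 0011 → error at position 3.
Flip position 3: 010110000111100 → 011110000111100
Read data bits from positions 3,5,6,7,9,10,11,12,13,14,15: 11000111100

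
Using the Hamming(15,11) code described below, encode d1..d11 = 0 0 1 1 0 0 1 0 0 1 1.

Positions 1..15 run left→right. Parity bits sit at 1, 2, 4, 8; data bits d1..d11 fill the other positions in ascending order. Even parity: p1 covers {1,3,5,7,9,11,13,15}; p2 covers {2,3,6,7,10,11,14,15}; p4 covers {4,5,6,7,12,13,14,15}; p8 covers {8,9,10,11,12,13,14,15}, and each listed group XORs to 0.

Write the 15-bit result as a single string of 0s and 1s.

110001110010011

Place data at non-parity positions: p1 p2 0 p4 0 1 1 p8 0 0 1 0 0 1 1
p1 (pos 1,3,5,7,9,11,13,15): XOR of data positions = 0⊕0⊕1⊕0⊕1⊕0⊕1 = 1
p2 (pos 2,3,6,7,10,11,14,15): XOR of data positions = 0⊕1⊕1⊕0⊕1⊕1⊕1 = 1
p4 (pos 4,5,6,7,12,13,14,15): XOR of data positions = 0⊕1⊕1⊕0⊕0⊕1⊕1 = 0
p8 (pos 8,9,10,11,12,13,14,15): XOR of data positions = 0⊕0⊕1⊕0⊕0⊕1⊕1 = 1
Codeword: 110001110010011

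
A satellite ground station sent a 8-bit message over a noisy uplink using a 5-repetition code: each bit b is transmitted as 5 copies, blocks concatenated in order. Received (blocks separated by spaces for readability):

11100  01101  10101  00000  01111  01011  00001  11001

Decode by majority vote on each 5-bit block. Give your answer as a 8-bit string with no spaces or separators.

Block 1 (11100): 3 ones → 1
Block 2 (01101): 3 ones → 1
Block 3 (10101): 3 ones → 1
Block 4 (00000): 0 ones → 0
Block 5 (01111): 4 ones → 1
Block 6 (01011): 3 ones → 1
Block 7 (00001): 1 one → 0
Block 8 (11001): 3 ones → 1

11101101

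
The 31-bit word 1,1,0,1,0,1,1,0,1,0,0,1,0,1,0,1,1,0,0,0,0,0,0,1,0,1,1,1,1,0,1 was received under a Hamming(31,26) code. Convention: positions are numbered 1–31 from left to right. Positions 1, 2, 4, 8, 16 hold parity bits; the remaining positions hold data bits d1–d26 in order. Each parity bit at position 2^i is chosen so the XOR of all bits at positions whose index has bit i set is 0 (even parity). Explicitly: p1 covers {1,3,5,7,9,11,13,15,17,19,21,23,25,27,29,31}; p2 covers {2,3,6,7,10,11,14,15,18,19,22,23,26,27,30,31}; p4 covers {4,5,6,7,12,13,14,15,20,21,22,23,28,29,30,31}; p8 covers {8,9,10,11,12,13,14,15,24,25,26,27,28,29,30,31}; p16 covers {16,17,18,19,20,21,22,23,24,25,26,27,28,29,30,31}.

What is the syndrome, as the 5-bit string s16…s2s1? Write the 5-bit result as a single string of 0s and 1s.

01011

s1 (pos 1,3,5,7,9,11,13,15,17,19,21,23,25,27,29,31): 1⊕0⊕0⊕1⊕1⊕0⊕0⊕0⊕1⊕0⊕0⊕0⊕0⊕1⊕1⊕1 = 1
s2 (pos 2,3,6,7,10,11,14,15,18,19,22,23,26,27,30,31): 1⊕0⊕1⊕1⊕0⊕0⊕1⊕0⊕0⊕0⊕0⊕0⊕1⊕1⊕0⊕1 = 1
s4 (pos 4,5,6,7,12,13,14,15,20,21,22,23,28,29,30,31): 1⊕0⊕1⊕1⊕1⊕0⊕1⊕0⊕0⊕0⊕0⊕0⊕1⊕1⊕0⊕1 = 0
s8 (pos 8,9,10,11,12,13,14,15,24,25,26,27,28,29,30,31): 0⊕1⊕0⊕0⊕1⊕0⊕1⊕0⊕1⊕0⊕1⊕1⊕1⊕1⊕0⊕1 = 1
s16 (pos 16,17,18,19,20,21,22,23,24,25,26,27,28,29,30,31): 1⊕1⊕0⊕0⊕0⊕0⊕0⊕0⊕1⊕0⊕1⊕1⊕1⊕1⊕0⊕1 = 0
Syndrome s16…s1 = 01011 → error at position 11.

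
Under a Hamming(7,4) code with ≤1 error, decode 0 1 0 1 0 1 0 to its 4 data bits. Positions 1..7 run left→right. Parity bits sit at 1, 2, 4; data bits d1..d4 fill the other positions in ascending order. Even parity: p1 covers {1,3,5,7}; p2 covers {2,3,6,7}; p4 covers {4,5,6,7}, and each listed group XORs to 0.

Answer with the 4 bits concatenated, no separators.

0010

s1 (pos 1,3,5,7): 0⊕0⊕0⊕0 = 0
s2 (pos 2,3,6,7): 1⊕0⊕1⊕0 = 0
s4 (pos 4,5,6,7): 1⊕0⊕1⊕0 = 0
Syndrome s4…s1 = 000 → no error.
Read data bits from positions 3,5,6,7: 0010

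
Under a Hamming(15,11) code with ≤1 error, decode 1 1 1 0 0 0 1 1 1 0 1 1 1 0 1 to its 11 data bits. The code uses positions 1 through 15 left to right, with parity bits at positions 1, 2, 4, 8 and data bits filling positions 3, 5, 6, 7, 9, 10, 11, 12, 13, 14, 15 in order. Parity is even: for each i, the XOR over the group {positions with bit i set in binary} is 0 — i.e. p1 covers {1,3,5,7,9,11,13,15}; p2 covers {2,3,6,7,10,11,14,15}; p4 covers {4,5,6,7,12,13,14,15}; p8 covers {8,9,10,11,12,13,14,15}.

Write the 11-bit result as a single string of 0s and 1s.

00011011101

s1 (pos 1,3,5,7,9,11,13,15): 1⊕1⊕0⊕1⊕1⊕1⊕1⊕1 = 1
s2 (pos 2,3,6,7,10,11,14,15): 1⊕1⊕0⊕1⊕0⊕1⊕0⊕1 = 1
s4 (pos 4,5,6,7,12,13,14,15): 0⊕0⊕0⊕1⊕1⊕1⊕0⊕1 = 0
s8 (pos 8,9,10,11,12,13,14,15): 1⊕1⊕0⊕1⊕1⊕1⊕0⊕1 = 0
Syndrome s8…s1 = 0011 → error at position 3.
Flip position 3: 111000111011101 → 110000111011101
Read data bits from positions 3,5,6,7,9,10,11,12,13,14,15: 00011011101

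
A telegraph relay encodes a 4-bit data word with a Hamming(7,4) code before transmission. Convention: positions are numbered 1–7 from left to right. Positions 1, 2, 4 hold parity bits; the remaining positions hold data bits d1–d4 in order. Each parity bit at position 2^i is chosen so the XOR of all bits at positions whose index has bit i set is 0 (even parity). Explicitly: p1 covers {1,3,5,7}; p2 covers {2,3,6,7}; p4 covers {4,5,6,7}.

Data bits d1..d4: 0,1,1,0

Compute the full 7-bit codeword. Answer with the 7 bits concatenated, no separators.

Place data at non-parity positions: p1 p2 0 p4 1 1 0
p1 (pos 1,3,5,7): XOR of data positions = 0⊕1⊕0 = 1
p2 (pos 2,3,6,7): XOR of data positions = 0⊕1⊕0 = 1
p4 (pos 4,5,6,7): XOR of data positions = 1⊕1⊕0 = 0
Codeword: 1100110

1100110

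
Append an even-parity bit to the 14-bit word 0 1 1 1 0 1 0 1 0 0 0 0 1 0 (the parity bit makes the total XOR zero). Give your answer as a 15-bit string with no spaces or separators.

011101010000100

XOR of the 14 data bits: 0⊕1⊕1⊕1⊕0⊕1⊕0⊕1⊕0⊕0⊕0⊕0⊕1⊕0 = 0
Parity bit = 0 (so all 15 bits XOR to 0).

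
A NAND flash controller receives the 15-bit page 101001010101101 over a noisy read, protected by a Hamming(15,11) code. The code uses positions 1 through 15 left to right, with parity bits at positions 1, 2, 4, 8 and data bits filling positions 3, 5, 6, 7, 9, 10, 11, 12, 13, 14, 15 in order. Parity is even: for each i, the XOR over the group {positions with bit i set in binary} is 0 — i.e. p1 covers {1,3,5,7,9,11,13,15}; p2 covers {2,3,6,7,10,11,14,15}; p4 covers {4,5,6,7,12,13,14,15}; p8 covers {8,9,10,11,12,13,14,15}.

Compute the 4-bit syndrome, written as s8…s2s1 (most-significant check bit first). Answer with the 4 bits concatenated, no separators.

s1 (pos 1,3,5,7,9,11,13,15): 1⊕1⊕0⊕0⊕0⊕0⊕1⊕1 = 0
s2 (pos 2,3,6,7,10,11,14,15): 0⊕1⊕1⊕0⊕1⊕0⊕0⊕1 = 0
s4 (pos 4,5,6,7,12,13,14,15): 0⊕0⊕1⊕0⊕1⊕1⊕0⊕1 = 0
s8 (pos 8,9,10,11,12,13,14,15): 1⊕0⊕1⊕0⊕1⊕1⊕0⊕1 = 1
Syndrome s8…s1 = 1000 → error at position 8.

1000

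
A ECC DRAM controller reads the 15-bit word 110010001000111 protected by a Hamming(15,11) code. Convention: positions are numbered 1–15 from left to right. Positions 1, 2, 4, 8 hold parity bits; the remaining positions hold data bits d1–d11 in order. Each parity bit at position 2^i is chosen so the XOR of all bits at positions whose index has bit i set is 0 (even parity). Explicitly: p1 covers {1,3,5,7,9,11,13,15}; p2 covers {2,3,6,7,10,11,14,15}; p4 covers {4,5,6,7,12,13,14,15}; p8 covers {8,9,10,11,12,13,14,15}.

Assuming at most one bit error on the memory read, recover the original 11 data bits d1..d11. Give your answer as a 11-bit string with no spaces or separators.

11001000111

s1 (pos 1,3,5,7,9,11,13,15): 1⊕0⊕1⊕0⊕1⊕0⊕1⊕1 = 1
s2 (pos 2,3,6,7,10,11,14,15): 1⊕0⊕0⊕0⊕0⊕0⊕1⊕1 = 1
s4 (pos 4,5,6,7,12,13,14,15): 0⊕1⊕0⊕0⊕0⊕1⊕1⊕1 = 0
s8 (pos 8,9,10,11,12,13,14,15): 0⊕1⊕0⊕0⊕0⊕1⊕1⊕1 = 0
Syndrome s8…s1 = 0011 → error at position 3.
Flip position 3: 110010001000111 → 111010001000111
Read data bits from positions 3,5,6,7,9,10,11,12,13,14,15: 11001000111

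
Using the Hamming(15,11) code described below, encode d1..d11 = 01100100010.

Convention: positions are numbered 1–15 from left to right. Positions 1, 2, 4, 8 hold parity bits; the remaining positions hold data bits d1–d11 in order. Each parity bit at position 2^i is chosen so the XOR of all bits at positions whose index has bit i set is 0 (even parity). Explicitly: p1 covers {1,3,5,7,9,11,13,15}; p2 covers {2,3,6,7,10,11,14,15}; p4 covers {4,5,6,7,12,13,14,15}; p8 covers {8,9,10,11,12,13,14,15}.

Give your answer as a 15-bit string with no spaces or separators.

110111000100010

Place data at non-parity positions: p1 p2 0 p4 1 1 0 p8 0 1 0 0 0 1 0
p1 (pos 1,3,5,7,9,11,13,15): XOR of data positions = 0⊕1⊕0⊕0⊕0⊕0⊕0 = 1
p2 (pos 2,3,6,7,10,11,14,15): XOR of data positions = 0⊕1⊕0⊕1⊕0⊕1⊕0 = 1
p4 (pos 4,5,6,7,12,13,14,15): XOR of data positions = 1⊕1⊕0⊕0⊕0⊕1⊕0 = 1
p8 (pos 8,9,10,11,12,13,14,15): XOR of data positions = 0⊕1⊕0⊕0⊕0⊕1⊕0 = 0
Codeword: 110111000100010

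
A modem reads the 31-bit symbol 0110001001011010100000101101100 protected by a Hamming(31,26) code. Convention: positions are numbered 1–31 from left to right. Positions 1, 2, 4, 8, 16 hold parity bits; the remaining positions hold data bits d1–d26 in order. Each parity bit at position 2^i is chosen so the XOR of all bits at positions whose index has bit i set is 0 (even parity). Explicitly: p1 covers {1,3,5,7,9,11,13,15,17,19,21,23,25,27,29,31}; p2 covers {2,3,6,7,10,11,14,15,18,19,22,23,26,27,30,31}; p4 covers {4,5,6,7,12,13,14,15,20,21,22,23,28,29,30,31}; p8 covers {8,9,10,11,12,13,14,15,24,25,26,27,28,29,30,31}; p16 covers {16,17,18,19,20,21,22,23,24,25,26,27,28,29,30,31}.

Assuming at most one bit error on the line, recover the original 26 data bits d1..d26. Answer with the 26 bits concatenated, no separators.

10110101101100000101101100

s1 (pos 1,3,5,7,9,11,13,15,17,19,21,23,25,27,29,31): 0⊕1⊕0⊕1⊕0⊕0⊕1⊕1⊕1⊕0⊕0⊕1⊕1⊕0⊕1⊕0 = 0
s2 (pos 2,3,6,7,10,11,14,15,18,19,22,23,26,27,30,31): 1⊕1⊕0⊕1⊕1⊕0⊕0⊕1⊕0⊕0⊕0⊕1⊕1⊕0⊕0⊕0 = 1
s4 (pos 4,5,6,7,12,13,14,15,20,21,22,23,28,29,30,31): 0⊕0⊕0⊕1⊕1⊕1⊕0⊕1⊕0⊕0⊕0⊕1⊕1⊕1⊕0⊕0 = 1
s8 (pos 8,9,10,11,12,13,14,15,24,25,26,27,28,29,30,31): 0⊕0⊕1⊕0⊕1⊕1⊕0⊕1⊕0⊕1⊕1⊕0⊕1⊕1⊕0⊕0 = 0
s16 (pos 16,17,18,19,20,21,22,23,24,25,26,27,28,29,30,31): 0⊕1⊕0⊕0⊕0⊕0⊕0⊕1⊕0⊕1⊕1⊕0⊕1⊕1⊕0⊕0 = 0
Syndrome s16…s1 = 00110 → error at position 6.
Flip position 6: 0110001001011010100000101101100 → 0110011001011010100000101101100
Read data bits from positions 3,5,6,7,9,10,11,12,13,14,15,17,18,19,20,21,22,23,24,25,26,27,28,29,30,31: 10110101101100000101101100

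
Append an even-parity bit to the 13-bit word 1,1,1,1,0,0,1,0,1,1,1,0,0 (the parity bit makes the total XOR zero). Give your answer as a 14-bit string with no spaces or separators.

XOR of the 13 data bits: 1⊕1⊕1⊕1⊕0⊕0⊕1⊕0⊕1⊕1⊕1⊕0⊕0 = 0
Parity bit = 0 (so all 14 bits XOR to 0).

11110010111000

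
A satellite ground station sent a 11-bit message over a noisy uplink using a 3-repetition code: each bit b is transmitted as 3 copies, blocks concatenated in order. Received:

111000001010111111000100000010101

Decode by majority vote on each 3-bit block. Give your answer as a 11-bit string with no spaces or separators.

Block 1 (111): 3 ones → 1
Block 2 (000): 0 ones → 0
Block 3 (001): 1 one → 0
Block 4 (010): 1 one → 0
Block 5 (111): 3 ones → 1
Block 6 (111): 3 ones → 1
Block 7 (000): 0 ones → 0
Block 8 (100): 1 one → 0
Block 9 (000): 0 ones → 0
Block 10 (010): 1 one → 0
Block 11 (101): 2 ones → 1

10001100001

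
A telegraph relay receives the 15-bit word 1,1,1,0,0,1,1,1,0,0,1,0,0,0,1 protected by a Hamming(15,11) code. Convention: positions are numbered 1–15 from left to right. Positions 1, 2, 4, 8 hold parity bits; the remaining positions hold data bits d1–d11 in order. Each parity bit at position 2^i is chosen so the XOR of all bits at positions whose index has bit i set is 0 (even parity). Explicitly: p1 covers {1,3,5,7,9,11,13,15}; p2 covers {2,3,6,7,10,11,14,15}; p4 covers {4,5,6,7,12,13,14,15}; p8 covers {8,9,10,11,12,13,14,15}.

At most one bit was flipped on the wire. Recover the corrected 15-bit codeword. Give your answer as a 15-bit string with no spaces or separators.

s1 (pos 1,3,5,7,9,11,13,15): 1⊕1⊕0⊕1⊕0⊕1⊕0⊕1 = 1
s2 (pos 2,3,6,7,10,11,14,15): 1⊕1⊕1⊕1⊕0⊕1⊕0⊕1 = 0
s4 (pos 4,5,6,7,12,13,14,15): 0⊕0⊕1⊕1⊕0⊕0⊕0⊕1 = 1
s8 (pos 8,9,10,11,12,13,14,15): 1⊕0⊕0⊕1⊕0⊕0⊕0⊕1 = 1
Syndrome s8…s1 = 1101 → error at position 13.
Flip position 13: 111001110010001 → 111001110010101

111001110010101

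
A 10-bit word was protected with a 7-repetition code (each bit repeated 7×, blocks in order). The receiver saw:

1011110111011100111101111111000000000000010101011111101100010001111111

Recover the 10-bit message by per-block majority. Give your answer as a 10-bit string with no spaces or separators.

1111001101

Block 1 (1011110): 5 ones → 1
Block 2 (1110111): 6 ones → 1
Block 3 (0011110): 4 ones → 1
Block 4 (1111111): 7 ones → 1
Block 5 (0000000): 0 ones → 0
Block 6 (0000001): 1 one → 0
Block 7 (0101011): 4 ones → 1
Block 8 (1111011): 6 ones → 1
Block 9 (0001000): 1 one → 0
Block 10 (1111111): 7 ones → 1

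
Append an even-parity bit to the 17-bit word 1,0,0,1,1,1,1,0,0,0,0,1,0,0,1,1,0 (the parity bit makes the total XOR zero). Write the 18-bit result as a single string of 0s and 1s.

100111100001001100

XOR of the 17 data bits: 1⊕0⊕0⊕1⊕1⊕1⊕1⊕0⊕0⊕0⊕0⊕1⊕0⊕0⊕1⊕1⊕0 = 0
Parity bit = 0 (so all 18 bits XOR to 0).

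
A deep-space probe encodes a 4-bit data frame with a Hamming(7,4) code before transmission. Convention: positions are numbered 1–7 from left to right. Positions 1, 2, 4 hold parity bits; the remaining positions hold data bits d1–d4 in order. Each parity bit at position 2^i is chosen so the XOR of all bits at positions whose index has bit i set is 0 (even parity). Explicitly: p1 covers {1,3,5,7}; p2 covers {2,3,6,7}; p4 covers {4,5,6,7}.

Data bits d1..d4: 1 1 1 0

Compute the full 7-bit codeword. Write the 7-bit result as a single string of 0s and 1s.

0010110

Place data at non-parity positions: p1 p2 1 p4 1 1 0
p1 (pos 1,3,5,7): XOR of data positions = 1⊕1⊕0 = 0
p2 (pos 2,3,6,7): XOR of data positions = 1⊕1⊕0 = 0
p4 (pos 4,5,6,7): XOR of data positions = 1⊕1⊕0 = 0
Codeword: 0010110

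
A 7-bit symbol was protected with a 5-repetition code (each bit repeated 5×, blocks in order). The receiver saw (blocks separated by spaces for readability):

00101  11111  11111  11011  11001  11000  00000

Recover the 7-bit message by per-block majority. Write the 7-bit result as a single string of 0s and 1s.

Block 1 (00101): 2 ones → 0
Block 2 (11111): 5 ones → 1
Block 3 (11111): 5 ones → 1
Block 4 (11011): 4 ones → 1
Block 5 (11001): 3 ones → 1
Block 6 (11000): 2 ones → 0
Block 7 (00000): 0 ones → 0

0111100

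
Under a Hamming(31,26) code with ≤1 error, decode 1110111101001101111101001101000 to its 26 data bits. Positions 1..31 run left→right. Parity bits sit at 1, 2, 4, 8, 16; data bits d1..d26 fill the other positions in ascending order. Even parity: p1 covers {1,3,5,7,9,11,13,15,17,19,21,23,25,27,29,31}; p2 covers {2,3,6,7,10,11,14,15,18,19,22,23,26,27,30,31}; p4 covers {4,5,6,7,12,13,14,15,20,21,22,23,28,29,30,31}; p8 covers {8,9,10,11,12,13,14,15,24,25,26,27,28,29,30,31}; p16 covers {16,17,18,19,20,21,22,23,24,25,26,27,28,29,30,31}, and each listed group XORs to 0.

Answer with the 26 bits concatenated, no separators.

s1 (pos 1,3,5,7,9,11,13,15,17,19,21,23,25,27,29,31): 1⊕1⊕1⊕1⊕0⊕0⊕1⊕0⊕1⊕1⊕0⊕0⊕1⊕0⊕0⊕0 = 0
s2 (pos 2,3,6,7,10,11,14,15,18,19,22,23,26,27,30,31): 1⊕1⊕1⊕1⊕1⊕0⊕1⊕0⊕1⊕1⊕1⊕0⊕1⊕0⊕0⊕0 = 0
s4 (pos 4,5,6,7,12,13,14,15,20,21,22,23,28,29,30,31): 0⊕1⊕1⊕1⊕0⊕1⊕1⊕0⊕1⊕0⊕1⊕0⊕1⊕0⊕0⊕0 = 0
s8 (pos 8,9,10,11,12,13,14,15,24,25,26,27,28,29,30,31): 1⊕0⊕1⊕0⊕0⊕1⊕1⊕0⊕0⊕1⊕1⊕0⊕1⊕0⊕0⊕0 = 1
s16 (pos 16,17,18,19,20,21,22,23,24,25,26,27,28,29,30,31): 1⊕1⊕1⊕1⊕1⊕0⊕1⊕0⊕0⊕1⊕1⊕0⊕1⊕0⊕0⊕0 = 1
Syndrome s16…s1 = 11000 → error at position 24.
Flip position 24: 1110111101001101111101001101000 → 1110111101001101111101011101000
Read data bits from positions 3,5,6,7,9,10,11,12,13,14,15,17,18,19,20,21,22,23,24,25,26,27,28,29,30,31: 11110100110111101011101000

11110100110111101011101000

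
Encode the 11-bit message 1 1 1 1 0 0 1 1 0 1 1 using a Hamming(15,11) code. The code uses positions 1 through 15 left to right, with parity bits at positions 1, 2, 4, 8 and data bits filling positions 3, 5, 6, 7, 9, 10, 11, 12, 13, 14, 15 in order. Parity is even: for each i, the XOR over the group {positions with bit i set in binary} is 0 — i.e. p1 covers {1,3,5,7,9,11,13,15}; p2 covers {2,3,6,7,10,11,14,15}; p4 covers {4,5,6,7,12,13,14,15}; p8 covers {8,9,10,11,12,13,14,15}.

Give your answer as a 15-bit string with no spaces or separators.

101011100011011

Place data at non-parity positions: p1 p2 1 p4 1 1 1 p8 0 0 1 1 0 1 1
p1 (pos 1,3,5,7,9,11,13,15): XOR of data positions = 1⊕1⊕1⊕0⊕1⊕0⊕1 = 1
p2 (pos 2,3,6,7,10,11,14,15): XOR of data positions = 1⊕1⊕1⊕0⊕1⊕1⊕1 = 0
p4 (pos 4,5,6,7,12,13,14,15): XOR of data positions = 1⊕1⊕1⊕1⊕0⊕1⊕1 = 0
p8 (pos 8,9,10,11,12,13,14,15): XOR of data positions = 0⊕0⊕1⊕1⊕0⊕1⊕1 = 0
Codeword: 101011100011011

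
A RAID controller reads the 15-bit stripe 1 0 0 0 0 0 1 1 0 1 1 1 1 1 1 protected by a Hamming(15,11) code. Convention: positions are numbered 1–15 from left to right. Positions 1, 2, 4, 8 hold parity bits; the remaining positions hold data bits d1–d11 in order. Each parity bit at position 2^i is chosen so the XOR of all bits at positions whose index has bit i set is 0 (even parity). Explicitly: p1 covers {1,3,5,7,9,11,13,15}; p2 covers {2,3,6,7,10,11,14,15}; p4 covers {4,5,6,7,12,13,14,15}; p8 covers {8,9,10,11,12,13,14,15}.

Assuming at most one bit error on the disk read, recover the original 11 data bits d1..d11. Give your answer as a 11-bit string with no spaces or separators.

00010111110

s1 (pos 1,3,5,7,9,11,13,15): 1⊕0⊕0⊕1⊕0⊕1⊕1⊕1 = 1
s2 (pos 2,3,6,7,10,11,14,15): 0⊕0⊕0⊕1⊕1⊕1⊕1⊕1 = 1
s4 (pos 4,5,6,7,12,13,14,15): 0⊕0⊕0⊕1⊕1⊕1⊕1⊕1 = 1
s8 (pos 8,9,10,11,12,13,14,15): 1⊕0⊕1⊕1⊕1⊕1⊕1⊕1 = 1
Syndrome s8…s1 = 1111 → error at position 15.
Flip position 15: 100000110111111 → 100000110111110
Read data bits from positions 3,5,6,7,9,10,11,12,13,14,15: 00010111110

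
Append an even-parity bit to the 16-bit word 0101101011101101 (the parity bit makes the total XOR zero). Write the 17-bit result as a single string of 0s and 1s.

01011010111011010

XOR of the 16 data bits: 0⊕1⊕0⊕1⊕1⊕0⊕1⊕0⊕1⊕1⊕1⊕0⊕1⊕1⊕0⊕1 = 0
Parity bit = 0 (so all 17 bits XOR to 0).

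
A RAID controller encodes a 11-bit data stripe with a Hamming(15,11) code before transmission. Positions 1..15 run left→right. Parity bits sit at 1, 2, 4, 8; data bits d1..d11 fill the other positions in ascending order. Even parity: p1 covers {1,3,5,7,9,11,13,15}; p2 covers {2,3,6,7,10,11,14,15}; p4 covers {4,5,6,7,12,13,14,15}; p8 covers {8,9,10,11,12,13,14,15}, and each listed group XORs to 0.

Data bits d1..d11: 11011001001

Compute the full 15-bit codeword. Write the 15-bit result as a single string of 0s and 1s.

Place data at non-parity positions: p1 p2 1 p4 1 0 1 p8 1 0 0 1 0 0 1
p1 (pos 1,3,5,7,9,11,13,15): XOR of data positions = 1⊕1⊕1⊕1⊕0⊕0⊕1 = 1
p2 (pos 2,3,6,7,10,11,14,15): XOR of data positions = 1⊕0⊕1⊕0⊕0⊕0⊕1 = 1
p4 (pos 4,5,6,7,12,13,14,15): XOR of data positions = 1⊕0⊕1⊕1⊕0⊕0⊕1 = 0
p8 (pos 8,9,10,11,12,13,14,15): XOR of data positions = 1⊕0⊕0⊕1⊕0⊕0⊕1 = 1
Codeword: 111010111001001

111010111001001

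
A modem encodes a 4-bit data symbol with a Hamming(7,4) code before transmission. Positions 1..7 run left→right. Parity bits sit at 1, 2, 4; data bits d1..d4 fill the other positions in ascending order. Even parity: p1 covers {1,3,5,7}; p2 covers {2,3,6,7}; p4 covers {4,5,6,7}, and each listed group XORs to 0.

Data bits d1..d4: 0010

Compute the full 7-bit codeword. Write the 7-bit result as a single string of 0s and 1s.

0101010

Place data at non-parity positions: p1 p2 0 p4 0 1 0
p1 (pos 1,3,5,7): XOR of data positions = 0⊕0⊕0 = 0
p2 (pos 2,3,6,7): XOR of data positions = 0⊕1⊕0 = 1
p4 (pos 4,5,6,7): XOR of data positions = 0⊕1⊕0 = 1
Codeword: 0101010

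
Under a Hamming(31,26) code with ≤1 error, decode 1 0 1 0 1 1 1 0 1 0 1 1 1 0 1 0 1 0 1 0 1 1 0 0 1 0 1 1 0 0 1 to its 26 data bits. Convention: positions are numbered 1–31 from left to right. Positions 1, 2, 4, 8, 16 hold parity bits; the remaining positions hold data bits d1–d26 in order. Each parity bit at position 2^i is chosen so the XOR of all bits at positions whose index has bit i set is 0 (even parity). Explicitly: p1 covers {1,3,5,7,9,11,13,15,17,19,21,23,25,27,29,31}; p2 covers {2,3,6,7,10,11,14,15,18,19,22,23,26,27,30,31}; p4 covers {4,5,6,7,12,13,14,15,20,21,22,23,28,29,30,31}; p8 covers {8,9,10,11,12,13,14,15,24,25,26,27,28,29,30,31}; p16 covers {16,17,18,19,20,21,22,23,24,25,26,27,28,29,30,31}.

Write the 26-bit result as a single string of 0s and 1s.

s1 (pos 1,3,5,7,9,11,13,15,17,19,21,23,25,27,29,31): 1⊕1⊕1⊕1⊕1⊕1⊕1⊕1⊕1⊕1⊕1⊕0⊕1⊕1⊕0⊕1 = 0
s2 (pos 2,3,6,7,10,11,14,15,18,19,22,23,26,27,30,31): 0⊕1⊕1⊕1⊕0⊕1⊕0⊕1⊕0⊕1⊕1⊕0⊕0⊕1⊕0⊕1 = 1
s4 (pos 4,5,6,7,12,13,14,15,20,21,22,23,28,29,30,31): 0⊕1⊕1⊕1⊕1⊕1⊕0⊕1⊕0⊕1⊕1⊕0⊕1⊕0⊕0⊕1 = 0
s8 (pos 8,9,10,11,12,13,14,15,24,25,26,27,28,29,30,31): 0⊕1⊕0⊕1⊕1⊕1⊕0⊕1⊕0⊕1⊕0⊕1⊕1⊕0⊕0⊕1 = 1
s16 (pos 16,17,18,19,20,21,22,23,24,25,26,27,28,29,30,31): 0⊕1⊕0⊕1⊕0⊕1⊕1⊕0⊕0⊕1⊕0⊕1⊕1⊕0⊕0⊕1 = 0
Syndrome s16…s1 = 01010 → error at position 10.
Flip position 10: 1010111010111010101011001011001 → 1010111011111010101011001011001
Read data bits from positions 3,5,6,7,9,10,11,12,13,14,15,17,18,19,20,21,22,23,24,25,26,27,28,29,30,31: 11111111101101011001011001

11111111101101011001011001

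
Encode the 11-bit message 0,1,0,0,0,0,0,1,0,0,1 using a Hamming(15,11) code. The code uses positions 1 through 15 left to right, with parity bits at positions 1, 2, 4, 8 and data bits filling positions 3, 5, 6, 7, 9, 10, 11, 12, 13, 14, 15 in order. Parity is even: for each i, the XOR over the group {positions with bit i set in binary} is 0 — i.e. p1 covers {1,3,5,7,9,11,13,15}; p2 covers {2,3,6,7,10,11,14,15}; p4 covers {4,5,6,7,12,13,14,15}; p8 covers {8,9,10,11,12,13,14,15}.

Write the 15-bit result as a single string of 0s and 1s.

010110000001001

Place data at non-parity positions: p1 p2 0 p4 1 0 0 p8 0 0 0 1 0 0 1
p1 (pos 1,3,5,7,9,11,13,15): XOR of data positions = 0⊕1⊕0⊕0⊕0⊕0⊕1 = 0
p2 (pos 2,3,6,7,10,11,14,15): XOR of data positions = 0⊕0⊕0⊕0⊕0⊕0⊕1 = 1
p4 (pos 4,5,6,7,12,13,14,15): XOR of data positions = 1⊕0⊕0⊕1⊕0⊕0⊕1 = 1
p8 (pos 8,9,10,11,12,13,14,15): XOR of data positions = 0⊕0⊕0⊕1⊕0⊕0⊕1 = 0
Codeword: 010110000001001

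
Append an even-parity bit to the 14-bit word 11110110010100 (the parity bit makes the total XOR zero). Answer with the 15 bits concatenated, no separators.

111101100101000

XOR of the 14 data bits: 1⊕1⊕1⊕1⊕0⊕1⊕1⊕0⊕0⊕1⊕0⊕1⊕0⊕0 = 0
Parity bit = 0 (so all 15 bits XOR to 0).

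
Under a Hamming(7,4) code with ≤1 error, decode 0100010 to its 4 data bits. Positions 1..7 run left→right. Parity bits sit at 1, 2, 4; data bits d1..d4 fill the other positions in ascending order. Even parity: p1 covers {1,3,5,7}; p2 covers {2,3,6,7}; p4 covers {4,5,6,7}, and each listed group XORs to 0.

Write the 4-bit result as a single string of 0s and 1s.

s1 (pos 1,3,5,7): 0⊕0⊕0⊕0 = 0
s2 (pos 2,3,6,7): 1⊕0⊕1⊕0 = 0
s4 (pos 4,5,6,7): 0⊕0⊕1⊕0 = 1
Syndrome s4…s1 = 100 → error at position 4.
Flip position 4: 0100010 → 0101010
Read data bits from positions 3,5,6,7: 0010

0010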